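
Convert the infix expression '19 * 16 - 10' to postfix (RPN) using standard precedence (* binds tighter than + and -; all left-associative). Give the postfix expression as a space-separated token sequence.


Applying the shunting-yard algorithm:
  Operand 19 -> output
  Push '*' onto operator stack -> op-stack: [*]
  Operand 16 -> output
  See '-' (prec 1); top '*' (prec 2) >= it -> pop '*' to output
  Push '-' onto operator stack -> op-stack: [-]
  Operand 10 -> output
  End of input: pop '-' to output
Postfix result: 19 16 * 10 -

19 16 * 10 -


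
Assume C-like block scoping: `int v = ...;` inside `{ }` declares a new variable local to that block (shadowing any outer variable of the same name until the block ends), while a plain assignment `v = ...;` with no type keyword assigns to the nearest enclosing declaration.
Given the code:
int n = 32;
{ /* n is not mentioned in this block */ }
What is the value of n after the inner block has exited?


Analyzing scoping rules:
Outer scope: declares n = 32
Inner block: n is neither redeclared nor assigned -> unchanged
After the block -> 32
Result: 32

32


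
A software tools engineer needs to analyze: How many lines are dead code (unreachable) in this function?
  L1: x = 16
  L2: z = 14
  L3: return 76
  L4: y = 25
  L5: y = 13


Analyzing control flow:
  L1: reachable (before return)
  L2: reachable (before return)
  L3: reachable (return statement)
  L4: DEAD (after return at L3)
  L5: DEAD (after return at L3)
Return at L3, total lines = 5
Dead lines: L4 through L5
Count: 2

2


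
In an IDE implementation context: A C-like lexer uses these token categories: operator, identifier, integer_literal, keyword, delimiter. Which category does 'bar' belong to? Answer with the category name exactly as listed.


Token: 'bar'
Checking categories:
  identifier: YES
  integer_literal: no
  operator: no
  keyword: no
  delimiter: no
Category: identifier

identifier


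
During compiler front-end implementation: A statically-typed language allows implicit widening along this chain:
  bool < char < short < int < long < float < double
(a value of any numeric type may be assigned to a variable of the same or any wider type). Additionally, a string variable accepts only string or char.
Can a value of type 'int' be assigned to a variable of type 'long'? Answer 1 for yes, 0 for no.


Target variable type: long
Source value type: int
Numeric ranks: int=3, long=4
Widening allowed iff rank(source) <= rank(target): 3 <= 4? Yes
Result: 1

1


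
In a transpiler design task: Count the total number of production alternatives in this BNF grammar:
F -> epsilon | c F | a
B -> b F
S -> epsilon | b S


Counting alternatives per rule:
  F: 3 alternative(s)
  B: 1 alternative(s)
  S: 2 alternative(s)
Sum: 3 + 1 + 2 = 6

6


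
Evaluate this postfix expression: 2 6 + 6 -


Processing tokens left to right:
Push 2, Push 6
Pop 2 and 6, compute 2 + 6 = 8, push 8
Push 6
Pop 8 and 6, compute 8 - 6 = 2, push 2
Stack result: 2

2


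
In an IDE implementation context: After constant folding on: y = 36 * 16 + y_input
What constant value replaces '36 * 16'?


Identifying constant sub-expression:
  Original: y = 36 * 16 + y_input
  36 and 16 are both compile-time constants
  Evaluating: 36 * 16 = 576
  After folding: y = 576 + y_input

576


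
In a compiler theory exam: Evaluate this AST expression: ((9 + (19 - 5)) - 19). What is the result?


Expression: ((9 + (19 - 5)) - 19)
Evaluating step by step:
  19 - 5 = 14
  9 + 14 = 23
  23 - 19 = 4
Result: 4

4


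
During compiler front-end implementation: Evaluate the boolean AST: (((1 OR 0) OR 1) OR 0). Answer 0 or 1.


Step 1: Evaluate inner node
  1 OR 0 = 1
Step 2: Evaluate next node
  1 OR 1 = 1
Step 3: Evaluate root node
  1 OR 0 = 1

1


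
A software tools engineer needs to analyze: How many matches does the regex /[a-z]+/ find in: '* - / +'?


Pattern: /[a-z]+/ (identifiers)
Input: '* - / +'
Scanning for matches:
Total matches: 0

0


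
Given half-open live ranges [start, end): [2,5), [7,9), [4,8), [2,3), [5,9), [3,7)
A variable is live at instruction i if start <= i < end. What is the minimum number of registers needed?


Live ranges:
  Var0: [2, 5)
  Var1: [7, 9)
  Var2: [4, 8)
  Var3: [2, 3)
  Var4: [5, 9)
  Var5: [3, 7)
Sweep-line events (position, delta, active):
  pos=2 start -> active=1
  pos=2 start -> active=2
  pos=3 end -> active=1
  pos=3 start -> active=2
  pos=4 start -> active=3
  pos=5 end -> active=2
  pos=5 start -> active=3
  pos=7 end -> active=2
  pos=7 start -> active=3
  pos=8 end -> active=2
  pos=9 end -> active=1
  pos=9 end -> active=0
Maximum simultaneous active: 3
Minimum registers needed: 3

3


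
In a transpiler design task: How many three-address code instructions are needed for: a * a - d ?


Expression: a * a - d
Generating three-address code (respecting * over +/- precedence):
  Instruction 1: t1 = a * a
  Instruction 2: t2 = t1 - d
Total instructions: 2

2


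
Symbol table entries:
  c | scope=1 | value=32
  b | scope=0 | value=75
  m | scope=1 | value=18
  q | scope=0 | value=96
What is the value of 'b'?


Searching symbol table for 'b':
  c | scope=1 | value=32
  b | scope=0 | value=75 <- MATCH
  m | scope=1 | value=18
  q | scope=0 | value=96
Found 'b' at scope 0 with value 75

75


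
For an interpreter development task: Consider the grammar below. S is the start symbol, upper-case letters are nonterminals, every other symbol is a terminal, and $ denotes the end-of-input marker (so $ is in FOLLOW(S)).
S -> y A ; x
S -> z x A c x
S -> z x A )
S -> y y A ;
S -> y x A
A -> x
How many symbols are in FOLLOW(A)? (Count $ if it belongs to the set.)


S is the start symbol and does not occur in any rule body, so FOLLOW(S) = {$}.
Examining every occurrence of A in a rule body:
  S -> y A ; x : A is followed by terminal ';' -> add ';'
  S -> z x A c x : A is followed by terminal 'c' -> add 'c'
  S -> z x A ) : A is followed by terminal ')' -> add ')'
  S -> y y A ; : A is followed by terminal ';' -> add ';' (already in the set)
  S -> y x A : A is at the right end -> add FOLLOW(S) = {$}
  A -> x : A does not occur in the body -> contributes nothing
FOLLOW(A) = {), ;, c, $}
Count: 4

4


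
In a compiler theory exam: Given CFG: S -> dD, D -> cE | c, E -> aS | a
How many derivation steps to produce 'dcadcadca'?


Grammar: S -> dD, D -> cE | c, E -> aS | a
Deriving 'dcadcadca':
Step 1: S -> dD => dD
Step 2: D -> cE => dcE
Step 3: E -> aS => dcaS
Step 4: S -> dD => dcadD
Step 5: D -> cE => dcadcE
Step 6: E -> aS => dcadcaS
Step 7: S -> dD => dcadcadD
Step 8: D -> cE => dcadcadcE
Step 9: E -> a => dcadcadca
Total derivation steps: 9

9


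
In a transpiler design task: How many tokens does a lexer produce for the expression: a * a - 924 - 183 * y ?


Scanning 'a * a - 924 - 183 * y'
Token 1: 'a' -> identifier
Token 2: '*' -> operator
Token 3: 'a' -> identifier
Token 4: '-' -> operator
Token 5: '924' -> integer_literal
Token 6: '-' -> operator
Token 7: '183' -> integer_literal
Token 8: '*' -> operator
Token 9: 'y' -> identifier
Total tokens: 9

9


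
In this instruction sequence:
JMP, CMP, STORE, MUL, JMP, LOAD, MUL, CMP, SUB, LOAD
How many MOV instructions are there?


Scanning instruction sequence for MOV:
  Position 1: JMP
  Position 2: CMP
  Position 3: STORE
  Position 4: MUL
  Position 5: JMP
  Position 6: LOAD
  Position 7: MUL
  Position 8: CMP
  Position 9: SUB
  Position 10: LOAD
Matches at positions: []
Total MOV count: 0

0


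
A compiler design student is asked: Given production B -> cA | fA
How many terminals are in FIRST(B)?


Production: B -> cA | fA
Examining each alternative for leading terminals:
  B -> cA : first terminal = 'c'
  B -> fA : first terminal = 'f'
FIRST(B) = {c, f}
Count: 2

2


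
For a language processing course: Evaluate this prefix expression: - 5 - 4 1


Parsing prefix expression: - 5 - 4 1
Step 1: Innermost operation '- 4 1'
  4 - 1 = 3
Step 2: Outer operation '- 5 [3]'
  5 - 3 = 2

2


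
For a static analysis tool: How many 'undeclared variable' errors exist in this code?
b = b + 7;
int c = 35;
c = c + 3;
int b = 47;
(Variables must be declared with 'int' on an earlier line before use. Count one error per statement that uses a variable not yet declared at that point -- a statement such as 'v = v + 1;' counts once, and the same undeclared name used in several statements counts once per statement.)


Scanning code line by line:
  Line 1: use 'b' -> ERROR (undeclared)
  Line 2: declare 'c' -> declared = ['c']
  Line 3: use 'c' -> OK (declared)
  Line 4: declare 'b' -> declared = ['b', 'c']
Total undeclared variable errors: 1

1


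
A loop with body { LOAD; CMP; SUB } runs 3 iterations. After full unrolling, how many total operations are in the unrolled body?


Loop body operations: LOAD, CMP, SUB (3 ops per iteration)
Unrolling 3 iterations:
  Iteration 1: LOAD, CMP, SUB (3 ops)
  Iteration 2: LOAD, CMP, SUB (3 ops)
  Iteration 3: LOAD, CMP, SUB (3 ops)
Total: 3 iterations * 3 ops/iter = 9 operations

9


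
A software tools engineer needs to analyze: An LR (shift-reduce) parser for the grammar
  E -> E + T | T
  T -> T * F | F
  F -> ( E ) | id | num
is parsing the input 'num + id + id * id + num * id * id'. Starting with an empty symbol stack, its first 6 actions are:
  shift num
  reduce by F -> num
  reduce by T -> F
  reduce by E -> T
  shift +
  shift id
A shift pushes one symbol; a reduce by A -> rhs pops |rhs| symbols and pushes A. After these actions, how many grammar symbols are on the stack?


Tracking the symbol stack through each action:
  Action 1: shift 'num' : push -> stack = [num] (size 1)
  Action 2: reduce by F -> num : pop 1, push F -> stack = [F] (size 1)
  Action 3: reduce by T -> F : pop 1, push T -> stack = [T] (size 1)
  Action 4: reduce by E -> T : pop 1, push E -> stack = [E] (size 1)
  Action 5: shift '+' : push -> stack = [E, +] (size 2)
  Action 6: shift 'id' : push -> stack = [E, +, id] (size 3)
Final stack size: 3

3


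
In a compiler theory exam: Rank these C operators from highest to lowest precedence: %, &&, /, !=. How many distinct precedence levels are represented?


Looking up precedence for each operator:
  % -> precedence 6
  && -> precedence 2
  / -> precedence 6
  != -> precedence 3
Sorted highest to lowest: %, /, !=, &&
Distinct precedence values: [6, 3, 2]
Number of distinct levels: 3

3


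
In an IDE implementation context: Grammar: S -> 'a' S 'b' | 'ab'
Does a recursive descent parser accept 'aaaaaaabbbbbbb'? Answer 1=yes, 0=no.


Grammar accepts strings of the form a^n b^n (n >= 1)
Word: 'aaaaaaabbbbbbb'
Counting: 7 a's and 7 b's
Check: 7 == 7? Yes
Derivation (S -> aSb applied 6 time(s), then S -> ab): S => aSb => aaSbb => aaaSbbb => aaaaSbbbb => aaaaaSbbbbb => aaaaaaSbbbbbb => aaaaaaabbbbbbb
Accepted

1


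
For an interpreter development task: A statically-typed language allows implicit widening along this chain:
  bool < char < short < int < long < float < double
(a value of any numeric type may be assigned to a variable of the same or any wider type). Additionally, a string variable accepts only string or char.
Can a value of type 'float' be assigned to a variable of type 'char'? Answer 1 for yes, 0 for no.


Target variable type: char
Source value type: float
Numeric ranks: float=5, char=1
Widening allowed iff rank(source) <= rank(target): 5 <= 1? No
Result: 0

0


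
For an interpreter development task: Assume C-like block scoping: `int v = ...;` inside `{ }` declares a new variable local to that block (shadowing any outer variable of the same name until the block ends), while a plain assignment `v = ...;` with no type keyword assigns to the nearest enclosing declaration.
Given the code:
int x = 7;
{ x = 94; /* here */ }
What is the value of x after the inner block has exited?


Analyzing scoping rules:
Outer scope: declares x = 7
Inner block: 'x = 94;' has no type keyword, so it is an assignment to the outer x (no shadowing)
The assignment changed the outer variable itself, so the new value persists after the block -> 94
Result: 94

94


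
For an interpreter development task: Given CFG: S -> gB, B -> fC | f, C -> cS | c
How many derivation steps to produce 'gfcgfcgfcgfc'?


Grammar: S -> gB, B -> fC | f, C -> cS | c
Deriving 'gfcgfcgfcgfc':
Step 1: S -> gB => gB
Step 2: B -> fC => gfC
Step 3: C -> cS => gfcS
Step 4: S -> gB => gfcgB
Step 5: B -> fC => gfcgfC
Step 6: C -> cS => gfcgfcS
Step 7: S -> gB => gfcgfcgB
Step 8: B -> fC => gfcgfcgfC
Step 9: C -> cS => gfcgfcgfcS
Step 10: S -> gB => gfcgfcgfcgB
Step 11: B -> fC => gfcgfcgfcgfC
Step 12: C -> c => gfcgfcgfcgfc
Total derivation steps: 12

12


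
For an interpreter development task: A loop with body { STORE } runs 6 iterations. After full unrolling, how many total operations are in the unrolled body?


Loop body operations: STORE (1 op per iteration)
Unrolling 6 iterations:
  Iteration 1: STORE (1 ops)
  Iteration 2: STORE (1 ops)
  Iteration 3: STORE (1 ops)
  Iteration 4: STORE (1 ops)
  Iteration 5: STORE (1 ops)
  Iteration 6: STORE (1 ops)
Total: 6 iterations * 1 ops/iter = 6 operations

6


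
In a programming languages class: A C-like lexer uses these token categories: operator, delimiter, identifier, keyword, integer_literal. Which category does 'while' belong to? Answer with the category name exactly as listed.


Token: 'while'
Checking categories:
  identifier: no
  integer_literal: no
  operator: no
  keyword: YES
  delimiter: no
Category: keyword

keyword


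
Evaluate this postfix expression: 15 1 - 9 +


Processing tokens left to right:
Push 15, Push 1
Pop 15 and 1, compute 15 - 1 = 14, push 14
Push 9
Pop 14 and 9, compute 14 + 9 = 23, push 23
Stack result: 23

23


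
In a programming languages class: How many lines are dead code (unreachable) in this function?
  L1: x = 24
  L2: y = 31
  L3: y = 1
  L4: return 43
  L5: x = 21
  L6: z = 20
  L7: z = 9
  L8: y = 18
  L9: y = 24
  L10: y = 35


Analyzing control flow:
  L1: reachable (before return)
  L2: reachable (before return)
  L3: reachable (before return)
  L4: reachable (return statement)
  L5: DEAD (after return at L4)
  L6: DEAD (after return at L4)
  L7: DEAD (after return at L4)
  L8: DEAD (after return at L4)
  L9: DEAD (after return at L4)
  L10: DEAD (after return at L4)
Return at L4, total lines = 10
Dead lines: L5 through L10
Count: 6

6


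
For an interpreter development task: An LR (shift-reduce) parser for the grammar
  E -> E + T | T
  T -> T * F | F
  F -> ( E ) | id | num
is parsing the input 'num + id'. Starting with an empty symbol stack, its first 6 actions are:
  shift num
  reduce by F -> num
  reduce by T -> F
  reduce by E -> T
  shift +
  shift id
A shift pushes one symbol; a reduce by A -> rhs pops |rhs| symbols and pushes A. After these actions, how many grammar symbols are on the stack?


Tracking the symbol stack through each action:
  Action 1: shift 'num' : push -> stack = [num] (size 1)
  Action 2: reduce by F -> num : pop 1, push F -> stack = [F] (size 1)
  Action 3: reduce by T -> F : pop 1, push T -> stack = [T] (size 1)
  Action 4: reduce by E -> T : pop 1, push E -> stack = [E] (size 1)
  Action 5: shift '+' : push -> stack = [E, +] (size 2)
  Action 6: shift 'id' : push -> stack = [E, +, id] (size 3)
Final stack size: 3

3


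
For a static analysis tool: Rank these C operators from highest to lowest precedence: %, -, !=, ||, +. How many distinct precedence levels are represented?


Looking up precedence for each operator:
  % -> precedence 6
  - -> precedence 5
  != -> precedence 3
  || -> precedence 1
  + -> precedence 5
Sorted highest to lowest: %, -, +, !=, ||
Distinct precedence values: [6, 5, 3, 1]
Number of distinct levels: 4

4


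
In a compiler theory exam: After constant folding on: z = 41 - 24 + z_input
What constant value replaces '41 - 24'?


Identifying constant sub-expression:
  Original: z = 41 - 24 + z_input
  41 and 24 are both compile-time constants
  Evaluating: 41 - 24 = 17
  After folding: z = 17 + z_input

17


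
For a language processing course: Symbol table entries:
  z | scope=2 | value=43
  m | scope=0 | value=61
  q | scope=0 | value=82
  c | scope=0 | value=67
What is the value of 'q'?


Searching symbol table for 'q':
  z | scope=2 | value=43
  m | scope=0 | value=61
  q | scope=0 | value=82 <- MATCH
  c | scope=0 | value=67
Found 'q' at scope 0 with value 82

82


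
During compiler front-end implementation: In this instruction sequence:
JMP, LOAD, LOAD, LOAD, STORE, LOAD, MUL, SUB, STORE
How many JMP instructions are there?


Scanning instruction sequence for JMP:
  Position 1: JMP <- MATCH
  Position 2: LOAD
  Position 3: LOAD
  Position 4: LOAD
  Position 5: STORE
  Position 6: LOAD
  Position 7: MUL
  Position 8: SUB
  Position 9: STORE
Matches at positions: [1]
Total JMP count: 1

1


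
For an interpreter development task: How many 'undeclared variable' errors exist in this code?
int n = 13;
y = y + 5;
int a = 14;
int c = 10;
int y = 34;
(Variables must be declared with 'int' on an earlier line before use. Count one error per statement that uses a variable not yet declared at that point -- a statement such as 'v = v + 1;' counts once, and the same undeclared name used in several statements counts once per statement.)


Scanning code line by line:
  Line 1: declare 'n' -> declared = ['n']
  Line 2: use 'y' -> ERROR (undeclared)
  Line 3: declare 'a' -> declared = ['a', 'n']
  Line 4: declare 'c' -> declared = ['a', 'c', 'n']
  Line 5: declare 'y' -> declared = ['a', 'c', 'n', 'y']
Total undeclared variable errors: 1

1


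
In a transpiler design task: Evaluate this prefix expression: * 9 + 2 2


Parsing prefix expression: * 9 + 2 2
Step 1: Innermost operation '+ 2 2'
  2 + 2 = 4
Step 2: Outer operation '* 9 [4]'
  9 * 4 = 36

36


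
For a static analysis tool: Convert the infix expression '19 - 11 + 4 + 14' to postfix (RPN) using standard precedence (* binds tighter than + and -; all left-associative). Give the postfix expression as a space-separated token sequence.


Applying the shunting-yard algorithm:
  Operand 19 -> output
  Push '-' onto operator stack -> op-stack: [-]
  Operand 11 -> output
  See '+' (prec 1); top '-' (prec 1) >= it -> pop '-' to output
  Push '+' onto operator stack -> op-stack: [+]
  Operand 4 -> output
  See '+' (prec 1); top '+' (prec 1) >= it -> pop '+' to output
  Push '+' onto operator stack -> op-stack: [+]
  Operand 14 -> output
  End of input: pop '+' to output
Postfix result: 19 11 - 4 + 14 +

19 11 - 4 + 14 +


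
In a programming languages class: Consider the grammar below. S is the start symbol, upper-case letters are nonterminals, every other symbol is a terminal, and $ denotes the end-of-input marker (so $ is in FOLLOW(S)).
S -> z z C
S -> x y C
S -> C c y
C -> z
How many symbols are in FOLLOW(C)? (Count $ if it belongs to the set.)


S is the start symbol and does not occur in any rule body, so FOLLOW(S) = {$}.
Examining every occurrence of C in a rule body:
  S -> z z C : C is at the right end -> add FOLLOW(S) = {$}
  S -> x y C : C is at the right end -> add FOLLOW(S) = {$} (already in the set)
  S -> C c y : C is followed by terminal 'c' -> add 'c'
  C -> z : C does not occur in the body -> contributes nothing
FOLLOW(C) = {c, $}
Count: 2

2


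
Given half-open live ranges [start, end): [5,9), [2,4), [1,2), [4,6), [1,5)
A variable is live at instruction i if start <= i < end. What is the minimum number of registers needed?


Live ranges:
  Var0: [5, 9)
  Var1: [2, 4)
  Var2: [1, 2)
  Var3: [4, 6)
  Var4: [1, 5)
Sweep-line events (position, delta, active):
  pos=1 start -> active=1
  pos=1 start -> active=2
  pos=2 end -> active=1
  pos=2 start -> active=2
  pos=4 end -> active=1
  pos=4 start -> active=2
  pos=5 end -> active=1
  pos=5 start -> active=2
  pos=6 end -> active=1
  pos=9 end -> active=0
Maximum simultaneous active: 2
Minimum registers needed: 2

2


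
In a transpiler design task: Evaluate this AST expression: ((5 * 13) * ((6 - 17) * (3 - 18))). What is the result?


Expression: ((5 * 13) * ((6 - 17) * (3 - 18)))
Evaluating step by step:
  5 * 13 = 65
  6 - 17 = -11
  3 - 18 = -15
  -11 * -15 = 165
  65 * 165 = 10725
Result: 10725

10725


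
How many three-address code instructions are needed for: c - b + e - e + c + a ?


Expression: c - b + e - e + c + a
Generating three-address code (respecting * over +/- precedence):
  Instruction 1: t1 = c - b
  Instruction 2: t2 = t1 + e
  Instruction 3: t3 = t2 - e
  Instruction 4: t4 = t3 + c
  Instruction 5: t5 = t4 + a
Total instructions: 5

5


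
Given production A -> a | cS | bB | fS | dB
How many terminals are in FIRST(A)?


Production: A -> a | cS | bB | fS | dB
Examining each alternative for leading terminals:
  A -> a : first terminal = 'a'
  A -> cS : first terminal = 'c'
  A -> bB : first terminal = 'b'
  A -> fS : first terminal = 'f'
  A -> dB : first terminal = 'd'
FIRST(A) = {a, b, c, d, f}
Count: 5

5


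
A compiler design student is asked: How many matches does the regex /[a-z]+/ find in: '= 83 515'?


Pattern: /[a-z]+/ (identifiers)
Input: '= 83 515'
Scanning for matches:
Total matches: 0

0


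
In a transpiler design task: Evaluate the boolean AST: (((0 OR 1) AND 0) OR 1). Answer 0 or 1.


Step 1: Evaluate inner node
  0 OR 1 = 1
Step 2: Evaluate next node
  1 AND 0 = 0
Step 3: Evaluate root node
  0 OR 1 = 1

1


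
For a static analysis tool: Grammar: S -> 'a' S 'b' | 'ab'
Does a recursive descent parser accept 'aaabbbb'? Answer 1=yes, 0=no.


Grammar accepts strings of the form a^n b^n (n >= 1)
Word: 'aaabbbb'
Counting: 3 a's and 4 b's
Check: 3 == 4? No
Mismatch: a-count != b-count
Rejected

0


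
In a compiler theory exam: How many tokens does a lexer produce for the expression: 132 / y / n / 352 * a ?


Scanning '132 / y / n / 352 * a'
Token 1: '132' -> integer_literal
Token 2: '/' -> operator
Token 3: 'y' -> identifier
Token 4: '/' -> operator
Token 5: 'n' -> identifier
Token 6: '/' -> operator
Token 7: '352' -> integer_literal
Token 8: '*' -> operator
Token 9: 'a' -> identifier
Total tokens: 9

9


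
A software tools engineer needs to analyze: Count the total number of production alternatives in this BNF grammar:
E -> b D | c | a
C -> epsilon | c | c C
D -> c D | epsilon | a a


Counting alternatives per rule:
  E: 3 alternative(s)
  C: 3 alternative(s)
  D: 3 alternative(s)
Sum: 3 + 3 + 3 = 9

9


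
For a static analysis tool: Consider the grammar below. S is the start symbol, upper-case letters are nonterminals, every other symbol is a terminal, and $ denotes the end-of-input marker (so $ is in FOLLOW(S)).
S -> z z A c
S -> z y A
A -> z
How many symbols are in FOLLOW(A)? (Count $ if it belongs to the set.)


S is the start symbol and does not occur in any rule body, so FOLLOW(S) = {$}.
Examining every occurrence of A in a rule body:
  S -> z z A c : A is followed by terminal 'c' -> add 'c'
  S -> z y A : A is at the right end -> add FOLLOW(S) = {$}
  A -> z : A does not occur in the body -> contributes nothing
FOLLOW(A) = {c, $}
Count: 2

2


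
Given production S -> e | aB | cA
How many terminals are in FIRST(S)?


Production: S -> e | aB | cA
Examining each alternative for leading terminals:
  S -> e : first terminal = 'e'
  S -> aB : first terminal = 'a'
  S -> cA : first terminal = 'c'
FIRST(S) = {a, c, e}
Count: 3

3


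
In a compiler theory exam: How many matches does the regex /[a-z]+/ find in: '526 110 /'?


Pattern: /[a-z]+/ (identifiers)
Input: '526 110 /'
Scanning for matches:
Total matches: 0

0


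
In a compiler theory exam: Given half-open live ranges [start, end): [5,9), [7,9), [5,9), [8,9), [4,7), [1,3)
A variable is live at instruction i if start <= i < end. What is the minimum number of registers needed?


Live ranges:
  Var0: [5, 9)
  Var1: [7, 9)
  Var2: [5, 9)
  Var3: [8, 9)
  Var4: [4, 7)
  Var5: [1, 3)
Sweep-line events (position, delta, active):
  pos=1 start -> active=1
  pos=3 end -> active=0
  pos=4 start -> active=1
  pos=5 start -> active=2
  pos=5 start -> active=3
  pos=7 end -> active=2
  pos=7 start -> active=3
  pos=8 start -> active=4
  pos=9 end -> active=3
  pos=9 end -> active=2
  pos=9 end -> active=1
  pos=9 end -> active=0
Maximum simultaneous active: 4
Minimum registers needed: 4

4


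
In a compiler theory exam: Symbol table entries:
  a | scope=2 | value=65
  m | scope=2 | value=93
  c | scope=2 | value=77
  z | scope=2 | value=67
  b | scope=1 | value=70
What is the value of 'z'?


Searching symbol table for 'z':
  a | scope=2 | value=65
  m | scope=2 | value=93
  c | scope=2 | value=77
  z | scope=2 | value=67 <- MATCH
  b | scope=1 | value=70
Found 'z' at scope 2 with value 67

67


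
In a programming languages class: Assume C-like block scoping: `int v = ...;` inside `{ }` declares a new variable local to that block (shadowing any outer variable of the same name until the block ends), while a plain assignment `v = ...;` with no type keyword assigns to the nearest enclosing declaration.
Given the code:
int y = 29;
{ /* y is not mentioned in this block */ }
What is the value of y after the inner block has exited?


Analyzing scoping rules:
Outer scope: declares y = 29
Inner block: y is neither redeclared nor assigned -> unchanged
After the block -> 29
Result: 29

29


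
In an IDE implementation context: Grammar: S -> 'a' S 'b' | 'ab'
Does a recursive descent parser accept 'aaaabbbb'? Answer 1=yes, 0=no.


Grammar accepts strings of the form a^n b^n (n >= 1)
Word: 'aaaabbbb'
Counting: 4 a's and 4 b's
Check: 4 == 4? Yes
Derivation (S -> aSb applied 3 time(s), then S -> ab): S => aSb => aaSbb => aaaSbbb => aaaabbbb
Accepted

1


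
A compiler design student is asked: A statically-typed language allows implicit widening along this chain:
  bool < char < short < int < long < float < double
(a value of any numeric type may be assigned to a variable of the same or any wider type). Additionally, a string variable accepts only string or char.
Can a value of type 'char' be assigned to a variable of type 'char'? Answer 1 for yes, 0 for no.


Target variable type: char
Source value type: char
Numeric ranks: char=1, char=1
Widening allowed iff rank(source) <= rank(target): 1 <= 1? Yes
Result: 1

1


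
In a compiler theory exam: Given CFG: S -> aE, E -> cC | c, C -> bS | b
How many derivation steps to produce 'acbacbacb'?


Grammar: S -> aE, E -> cC | c, C -> bS | b
Deriving 'acbacbacb':
Step 1: S -> aE => aE
Step 2: E -> cC => acC
Step 3: C -> bS => acbS
Step 4: S -> aE => acbaE
Step 5: E -> cC => acbacC
Step 6: C -> bS => acbacbS
Step 7: S -> aE => acbacbaE
Step 8: E -> cC => acbacbacC
Step 9: C -> b => acbacbacb
Total derivation steps: 9

9


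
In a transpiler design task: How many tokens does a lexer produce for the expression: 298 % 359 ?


Scanning '298 % 359'
Token 1: '298' -> integer_literal
Token 2: '%' -> operator
Token 3: '359' -> integer_literal
Total tokens: 3

3


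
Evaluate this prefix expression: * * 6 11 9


Parsing prefix expression: * * 6 11 9
Step 1: Innermost operation '* 6 11'
  6 * 11 = 66
Step 2: Outer operation '* [66] 9'
  66 * 9 = 594

594


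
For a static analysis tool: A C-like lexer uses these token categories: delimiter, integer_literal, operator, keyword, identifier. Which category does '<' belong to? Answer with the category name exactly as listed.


Token: '<'
Checking categories:
  identifier: no
  integer_literal: no
  operator: YES
  keyword: no
  delimiter: no
Category: operator

operator


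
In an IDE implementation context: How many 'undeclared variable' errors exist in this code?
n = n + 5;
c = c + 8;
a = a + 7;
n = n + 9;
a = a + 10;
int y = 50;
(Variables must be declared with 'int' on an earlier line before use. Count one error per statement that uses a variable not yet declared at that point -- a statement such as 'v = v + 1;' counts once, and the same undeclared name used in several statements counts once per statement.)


Scanning code line by line:
  Line 1: use 'n' -> ERROR (undeclared)
  Line 2: use 'c' -> ERROR (undeclared)
  Line 3: use 'a' -> ERROR (undeclared)
  Line 4: use 'n' -> ERROR (undeclared)
  Line 5: use 'a' -> ERROR (undeclared)
  Line 6: declare 'y' -> declared = ['y']
Total undeclared variable errors: 5

5


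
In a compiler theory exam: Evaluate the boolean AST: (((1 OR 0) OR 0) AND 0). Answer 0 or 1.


Step 1: Evaluate inner node
  1 OR 0 = 1
Step 2: Evaluate next node
  1 OR 0 = 1
Step 3: Evaluate root node
  1 AND 0 = 0

0


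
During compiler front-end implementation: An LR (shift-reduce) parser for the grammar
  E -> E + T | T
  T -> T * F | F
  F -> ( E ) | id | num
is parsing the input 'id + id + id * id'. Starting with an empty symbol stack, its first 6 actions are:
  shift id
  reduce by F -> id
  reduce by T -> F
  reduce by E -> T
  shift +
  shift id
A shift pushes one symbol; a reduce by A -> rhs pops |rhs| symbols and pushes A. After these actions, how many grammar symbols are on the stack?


Tracking the symbol stack through each action:
  Action 1: shift 'id' : push -> stack = [id] (size 1)
  Action 2: reduce by F -> id : pop 1, push F -> stack = [F] (size 1)
  Action 3: reduce by T -> F : pop 1, push T -> stack = [T] (size 1)
  Action 4: reduce by E -> T : pop 1, push E -> stack = [E] (size 1)
  Action 5: shift '+' : push -> stack = [E, +] (size 2)
  Action 6: shift 'id' : push -> stack = [E, +, id] (size 3)
Final stack size: 3

3


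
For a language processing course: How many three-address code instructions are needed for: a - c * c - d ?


Expression: a - c * c - d
Generating three-address code (respecting * over +/- precedence):
  Instruction 1: t1 = c * c
  Instruction 2: t2 = a - t1
  Instruction 3: t3 = t2 - d
Total instructions: 3

3


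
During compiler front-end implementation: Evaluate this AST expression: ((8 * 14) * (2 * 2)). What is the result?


Expression: ((8 * 14) * (2 * 2))
Evaluating step by step:
  8 * 14 = 112
  2 * 2 = 4
  112 * 4 = 448
Result: 448

448


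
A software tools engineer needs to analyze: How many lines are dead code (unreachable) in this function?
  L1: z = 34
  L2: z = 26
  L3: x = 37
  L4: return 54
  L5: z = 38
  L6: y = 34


Analyzing control flow:
  L1: reachable (before return)
  L2: reachable (before return)
  L3: reachable (before return)
  L4: reachable (return statement)
  L5: DEAD (after return at L4)
  L6: DEAD (after return at L4)
Return at L4, total lines = 6
Dead lines: L5 through L6
Count: 2

2


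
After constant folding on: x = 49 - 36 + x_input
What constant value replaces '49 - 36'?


Identifying constant sub-expression:
  Original: x = 49 - 36 + x_input
  49 and 36 are both compile-time constants
  Evaluating: 49 - 36 = 13
  After folding: x = 13 + x_input

13


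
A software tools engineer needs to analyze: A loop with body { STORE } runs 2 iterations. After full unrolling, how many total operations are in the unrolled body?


Loop body operations: STORE (1 op per iteration)
Unrolling 2 iterations:
  Iteration 1: STORE (1 ops)
  Iteration 2: STORE (1 ops)
Total: 2 iterations * 1 ops/iter = 2 operations

2


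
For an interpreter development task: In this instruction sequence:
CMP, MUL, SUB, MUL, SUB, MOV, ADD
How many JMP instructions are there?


Scanning instruction sequence for JMP:
  Position 1: CMP
  Position 2: MUL
  Position 3: SUB
  Position 4: MUL
  Position 5: SUB
  Position 6: MOV
  Position 7: ADD
Matches at positions: []
Total JMP count: 0

0


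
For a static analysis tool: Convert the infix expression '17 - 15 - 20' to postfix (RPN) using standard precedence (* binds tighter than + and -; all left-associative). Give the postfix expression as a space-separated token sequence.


Applying the shunting-yard algorithm:
  Operand 17 -> output
  Push '-' onto operator stack -> op-stack: [-]
  Operand 15 -> output
  See '-' (prec 1); top '-' (prec 1) >= it -> pop '-' to output
  Push '-' onto operator stack -> op-stack: [-]
  Operand 20 -> output
  End of input: pop '-' to output
Postfix result: 17 15 - 20 -

17 15 - 20 -


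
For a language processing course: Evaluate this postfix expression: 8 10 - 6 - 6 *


Processing tokens left to right:
Push 8, Push 10
Pop 8 and 10, compute 8 - 10 = -2, push -2
Push 6
Pop -2 and 6, compute -2 - 6 = -8, push -8
Push 6
Pop -8 and 6, compute -8 * 6 = -48, push -48
Stack result: -48

-48


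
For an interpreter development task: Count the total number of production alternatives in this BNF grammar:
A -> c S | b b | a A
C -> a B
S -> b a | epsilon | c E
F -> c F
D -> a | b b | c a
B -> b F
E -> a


Counting alternatives per rule:
  A: 3 alternative(s)
  C: 1 alternative(s)
  S: 3 alternative(s)
  F: 1 alternative(s)
  D: 3 alternative(s)
  B: 1 alternative(s)
  E: 1 alternative(s)
Sum: 3 + 1 + 3 + 1 + 3 + 1 + 1 = 13

13


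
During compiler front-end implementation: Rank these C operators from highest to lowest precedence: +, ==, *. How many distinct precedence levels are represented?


Looking up precedence for each operator:
  + -> precedence 5
  == -> precedence 3
  * -> precedence 6
Sorted highest to lowest: *, +, ==
Distinct precedence values: [6, 5, 3]
Number of distinct levels: 3

3


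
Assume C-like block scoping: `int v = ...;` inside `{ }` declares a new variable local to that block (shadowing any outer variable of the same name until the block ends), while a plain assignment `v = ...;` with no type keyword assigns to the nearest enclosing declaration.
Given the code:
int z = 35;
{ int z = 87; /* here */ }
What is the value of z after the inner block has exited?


Analyzing scoping rules:
Outer scope: declares z = 35
Inner block: 'int z = 87;' declares a NEW z that shadows the outer one
When the block exits the inner z goes out of scope; the outer z was never modified -> 35
Result: 35

35


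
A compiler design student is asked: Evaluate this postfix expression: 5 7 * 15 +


Processing tokens left to right:
Push 5, Push 7
Pop 5 and 7, compute 5 * 7 = 35, push 35
Push 15
Pop 35 and 15, compute 35 + 15 = 50, push 50
Stack result: 50

50


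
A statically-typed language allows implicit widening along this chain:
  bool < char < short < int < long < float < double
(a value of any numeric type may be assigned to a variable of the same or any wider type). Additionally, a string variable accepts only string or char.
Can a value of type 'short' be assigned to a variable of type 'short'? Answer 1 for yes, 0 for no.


Target variable type: short
Source value type: short
Numeric ranks: short=2, short=2
Widening allowed iff rank(source) <= rank(target): 2 <= 2? Yes
Result: 1

1


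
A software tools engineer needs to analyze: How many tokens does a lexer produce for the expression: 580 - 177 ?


Scanning '580 - 177'
Token 1: '580' -> integer_literal
Token 2: '-' -> operator
Token 3: '177' -> integer_literal
Total tokens: 3

3


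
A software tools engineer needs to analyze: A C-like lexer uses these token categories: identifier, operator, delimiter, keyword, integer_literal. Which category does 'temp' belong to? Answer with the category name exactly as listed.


Token: 'temp'
Checking categories:
  identifier: YES
  integer_literal: no
  operator: no
  keyword: no
  delimiter: no
Category: identifier

identifier


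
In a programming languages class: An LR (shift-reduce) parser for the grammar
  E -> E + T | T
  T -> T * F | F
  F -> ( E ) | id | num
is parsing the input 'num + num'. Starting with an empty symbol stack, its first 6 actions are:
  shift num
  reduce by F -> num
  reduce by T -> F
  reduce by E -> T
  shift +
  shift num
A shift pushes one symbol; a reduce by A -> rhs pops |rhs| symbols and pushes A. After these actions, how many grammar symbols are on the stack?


Tracking the symbol stack through each action:
  Action 1: shift 'num' : push -> stack = [num] (size 1)
  Action 2: reduce by F -> num : pop 1, push F -> stack = [F] (size 1)
  Action 3: reduce by T -> F : pop 1, push T -> stack = [T] (size 1)
  Action 4: reduce by E -> T : pop 1, push E -> stack = [E] (size 1)
  Action 5: shift '+' : push -> stack = [E, +] (size 2)
  Action 6: shift 'num' : push -> stack = [E, +, num] (size 3)
Final stack size: 3

3


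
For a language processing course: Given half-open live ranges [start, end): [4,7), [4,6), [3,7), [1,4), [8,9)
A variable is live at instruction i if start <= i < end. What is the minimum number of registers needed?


Live ranges:
  Var0: [4, 7)
  Var1: [4, 6)
  Var2: [3, 7)
  Var3: [1, 4)
  Var4: [8, 9)
Sweep-line events (position, delta, active):
  pos=1 start -> active=1
  pos=3 start -> active=2
  pos=4 end -> active=1
  pos=4 start -> active=2
  pos=4 start -> active=3
  pos=6 end -> active=2
  pos=7 end -> active=1
  pos=7 end -> active=0
  pos=8 start -> active=1
  pos=9 end -> active=0
Maximum simultaneous active: 3
Minimum registers needed: 3

3


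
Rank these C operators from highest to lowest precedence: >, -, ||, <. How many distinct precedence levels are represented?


Looking up precedence for each operator:
  > -> precedence 4
  - -> precedence 5
  || -> precedence 1
  < -> precedence 4
Sorted highest to lowest: -, >, <, ||
Distinct precedence values: [5, 4, 1]
Number of distinct levels: 3

3


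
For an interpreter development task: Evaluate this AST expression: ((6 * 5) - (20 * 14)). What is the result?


Expression: ((6 * 5) - (20 * 14))
Evaluating step by step:
  6 * 5 = 30
  20 * 14 = 280
  30 - 280 = -250
Result: -250

-250


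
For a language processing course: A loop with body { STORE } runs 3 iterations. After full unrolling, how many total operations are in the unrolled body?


Loop body operations: STORE (1 op per iteration)
Unrolling 3 iterations:
  Iteration 1: STORE (1 ops)
  Iteration 2: STORE (1 ops)
  Iteration 3: STORE (1 ops)
Total: 3 iterations * 1 ops/iter = 3 operations

3


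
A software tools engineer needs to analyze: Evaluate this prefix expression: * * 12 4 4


Parsing prefix expression: * * 12 4 4
Step 1: Innermost operation '* 12 4'
  12 * 4 = 48
Step 2: Outer operation '* [48] 4'
  48 * 4 = 192

192


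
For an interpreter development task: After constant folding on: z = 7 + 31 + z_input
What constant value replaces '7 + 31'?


Identifying constant sub-expression:
  Original: z = 7 + 31 + z_input
  7 and 31 are both compile-time constants
  Evaluating: 7 + 31 = 38
  After folding: z = 38 + z_input

38


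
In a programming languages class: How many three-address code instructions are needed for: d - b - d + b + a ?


Expression: d - b - d + b + a
Generating three-address code (respecting * over +/- precedence):
  Instruction 1: t1 = d - b
  Instruction 2: t2 = t1 - d
  Instruction 3: t3 = t2 + b
  Instruction 4: t4 = t3 + a
Total instructions: 4

4


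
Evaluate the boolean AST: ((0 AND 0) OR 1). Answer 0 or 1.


Step 1: Evaluate inner node
  0 AND 0 = 0
Step 2: Evaluate root node
  0 OR 1 = 1

1


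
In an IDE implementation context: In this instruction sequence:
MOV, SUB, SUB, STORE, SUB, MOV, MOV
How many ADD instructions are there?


Scanning instruction sequence for ADD:
  Position 1: MOV
  Position 2: SUB
  Position 3: SUB
  Position 4: STORE
  Position 5: SUB
  Position 6: MOV
  Position 7: MOV
Matches at positions: []
Total ADD count: 0

0


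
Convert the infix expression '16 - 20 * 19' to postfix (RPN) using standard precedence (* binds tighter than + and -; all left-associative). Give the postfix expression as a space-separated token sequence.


Applying the shunting-yard algorithm:
  Operand 16 -> output
  Push '-' onto operator stack -> op-stack: [-]
  Operand 20 -> output
  Push '*' onto operator stack -> op-stack: [-, *]
  Operand 19 -> output
  End of input: pop '*' to output
  End of input: pop '-' to output
Postfix result: 16 20 19 * -

16 20 19 * -


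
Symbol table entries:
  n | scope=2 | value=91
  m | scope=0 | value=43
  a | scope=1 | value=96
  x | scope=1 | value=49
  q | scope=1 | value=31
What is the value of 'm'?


Searching symbol table for 'm':
  n | scope=2 | value=91
  m | scope=0 | value=43 <- MATCH
  a | scope=1 | value=96
  x | scope=1 | value=49
  q | scope=1 | value=31
Found 'm' at scope 0 with value 43

43
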